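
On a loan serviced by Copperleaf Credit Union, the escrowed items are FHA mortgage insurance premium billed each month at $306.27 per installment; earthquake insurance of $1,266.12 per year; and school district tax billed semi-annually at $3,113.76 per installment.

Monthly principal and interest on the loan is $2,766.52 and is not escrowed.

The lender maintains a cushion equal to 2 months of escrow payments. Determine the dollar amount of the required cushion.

FHA mortgage insurance premium: $306.27 × 12 = $3,675.24 annually
Earthquake insurance: $1,266.12 annually
School district tax: $3,113.76 × 2 = $6,227.52 annually
Total annual escrow = $3,675.24 + $1,266.12 + $6,227.52 = $11,168.88
Base monthly escrow = $11,168.88 ÷ 12 = $930.74
Cushion = 2 × $930.74 = $1,861.48

$1,861.48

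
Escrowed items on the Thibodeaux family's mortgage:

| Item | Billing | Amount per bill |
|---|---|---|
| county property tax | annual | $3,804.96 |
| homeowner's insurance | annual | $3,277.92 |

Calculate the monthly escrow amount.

$590.24

County property tax = $3,804.96 annually
Homeowner's insurance = $3,277.92 annually
Annual escrow total = $3,804.96 + $3,277.92 = $7,082.88
Base monthly escrow = $7,082.88 / 12 = $590.24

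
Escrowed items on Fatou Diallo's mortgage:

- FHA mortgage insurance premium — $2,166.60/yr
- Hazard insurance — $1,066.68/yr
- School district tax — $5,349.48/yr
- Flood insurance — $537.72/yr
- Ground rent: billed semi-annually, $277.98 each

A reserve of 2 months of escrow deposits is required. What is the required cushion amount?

FHA mortgage insurance premium = $2,166.60 per year
Hazard insurance = $1,066.68 per year
School district tax = $5,349.48 per year
Flood insurance = $537.72 per year
Ground rent = $277.98 × 2 = $555.96 per year
Total annual escrow = $2,166.60 + $1,066.68 + $5,349.48 + $537.72 + $555.96 = $9,676.44
Base monthly escrow = $9,676.44 / 12 = $806.37
Required cushion = 2 × $806.37 = $1,612.74

$1,612.74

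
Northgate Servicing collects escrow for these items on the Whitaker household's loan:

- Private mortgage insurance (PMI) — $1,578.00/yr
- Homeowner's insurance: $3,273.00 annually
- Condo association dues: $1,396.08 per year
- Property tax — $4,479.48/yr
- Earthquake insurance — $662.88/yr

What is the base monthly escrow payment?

$949.12

Private mortgage insurance (PMI): $1,578.00 per year
Homeowner's insurance: $3,273.00 per year
Condo association dues: $1,396.08 per year
Property tax: $4,479.48 per year
Earthquake insurance: $662.88 per year
Total annual escrow = $1,578.00 + $3,273.00 + $1,396.08 + $4,479.48 + $662.88 = $11,389.44
Base monthly escrow = $11,389.44 ÷ 12 = $949.12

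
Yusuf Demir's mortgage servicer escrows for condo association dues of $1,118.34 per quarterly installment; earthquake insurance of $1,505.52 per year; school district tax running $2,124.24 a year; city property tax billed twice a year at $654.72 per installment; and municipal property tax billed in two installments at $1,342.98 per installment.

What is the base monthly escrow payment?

Condo association dues = $1,118.34 × 4 = $4,473.36 per year
Earthquake insurance = $1,505.52 per year
School district tax = $2,124.24 per year
City property tax = $654.72 × 2 = $1,309.44 per year
Municipal property tax = $1,342.98 × 2 = $2,685.96 per year
Annual escrow total = $12,098.52
Per month = $12,098.52 / 12 = $1,008.21

$1,008.21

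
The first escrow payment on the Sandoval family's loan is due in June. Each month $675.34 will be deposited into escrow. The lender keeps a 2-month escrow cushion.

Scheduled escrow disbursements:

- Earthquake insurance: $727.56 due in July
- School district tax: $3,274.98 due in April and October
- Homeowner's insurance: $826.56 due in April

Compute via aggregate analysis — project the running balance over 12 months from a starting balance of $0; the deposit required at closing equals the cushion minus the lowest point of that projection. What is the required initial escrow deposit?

$2,026.02

Cushion = 2 × $675.34 = $1,350.68
Trial balance (start $0, +$675.34 each month, − disbursements):
  Jun: +$675.34 → $675.34
  Jul: +$675.34 − $727.56 → $623.12
  Aug: +$675.34 → $1,298.46
  Sep: +$675.34 → $1,973.80
  Oct: +$675.34 − $3,274.98 → -$625.84
  Nov: +$675.34 → $49.50
  Dec: +$675.34 → $724.84
  Jan: +$675.34 → $1,400.18
  Feb: +$675.34 → $2,075.52
  Mar: +$675.34 → $2,750.86
  Apr: +$675.34 − $4,101.54 → -$675.34
  May: +$675.34 → $0.00
Lowest trial balance = -$675.34 (Apr)
Initial deposit = cushion − low point = $1,350.68 − (-$675.34) = $2,026.02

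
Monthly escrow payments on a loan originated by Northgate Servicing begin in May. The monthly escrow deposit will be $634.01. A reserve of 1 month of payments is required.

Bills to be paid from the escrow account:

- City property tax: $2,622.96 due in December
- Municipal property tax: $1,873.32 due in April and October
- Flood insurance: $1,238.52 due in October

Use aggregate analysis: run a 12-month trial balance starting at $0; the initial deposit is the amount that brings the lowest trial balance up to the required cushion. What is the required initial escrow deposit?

$1,296.73

Cushion = 1 × $634.01 = $634.01
Trial balance (start $0, +$634.01 each month, − disbursements):
  May: +$634.01 → $634.01
  Jun: +$634.01 → $1,268.02
  Jul: +$634.01 → $1,902.03
  Aug: +$634.01 → $2,536.04
  Sep: +$634.01 → $3,170.05
  Oct: +$634.01 − $3,111.84 → $692.22
  Nov: +$634.01 → $1,326.23
  Dec: +$634.01 − $2,622.96 → -$662.72
  Jan: +$634.01 → -$28.71
  Feb: +$634.01 → $605.30
  Mar: +$634.01 → $1,239.31
  Apr: +$634.01 − $1,873.32 → $0.00
Lowest trial balance = -$662.72 (Dec)
Initial deposit = cushion − low point = $634.01 − (-$662.72) = $1,296.73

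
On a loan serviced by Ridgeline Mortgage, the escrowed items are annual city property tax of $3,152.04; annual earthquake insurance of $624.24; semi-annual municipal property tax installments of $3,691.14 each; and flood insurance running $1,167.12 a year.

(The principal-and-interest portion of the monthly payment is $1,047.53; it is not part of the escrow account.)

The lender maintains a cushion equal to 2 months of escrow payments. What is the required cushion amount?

$2,054.28

City property tax: $3,152.04/yr
Earthquake insurance: $624.24/yr
Municipal property tax: $3,691.14 × 2 = $7,382.28/yr
Flood insurance: $1,167.12/yr
Combined annual = $3,152.04 + $624.24 + $7,382.28 + $1,167.12 = $12,325.68
Monthly = $12,325.68 ÷ 12 = $1,027.14
Reserve = 2 × $1,027.14 = $2,054.28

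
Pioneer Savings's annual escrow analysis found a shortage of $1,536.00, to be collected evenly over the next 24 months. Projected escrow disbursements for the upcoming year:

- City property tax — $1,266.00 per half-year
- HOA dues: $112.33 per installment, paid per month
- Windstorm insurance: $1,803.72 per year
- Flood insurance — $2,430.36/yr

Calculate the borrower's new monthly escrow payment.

City property tax: $1,266.00 × 2 = $2,532.00 per year
HOA dues: $112.33 × 12 = $1,347.96 per year
Windstorm insurance: $1,803.72 per year
Flood insurance: $2,430.36 per year
Combined annual = $8,114.04
Base monthly escrow = $8,114.04 ÷ 12 = $676.17
Shortage spread = $1,536.00 / 24 = $64.00/mo
Adjusted monthly = $676.17 + $64.00 = $740.17

$740.17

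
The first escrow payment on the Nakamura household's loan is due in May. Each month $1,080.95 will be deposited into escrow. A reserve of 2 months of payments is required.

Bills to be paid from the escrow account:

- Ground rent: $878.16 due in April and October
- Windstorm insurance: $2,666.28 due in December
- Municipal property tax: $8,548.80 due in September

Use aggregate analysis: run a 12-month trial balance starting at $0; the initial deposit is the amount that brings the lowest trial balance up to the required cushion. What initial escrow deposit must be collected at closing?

$5,607.54

Cushion = 2 × $1,080.95 = $2,161.90
Trial balance (start $0, +$1,080.95 each month, − disbursements):
  May: +$1,080.95 → $1,080.95
  Jun: +$1,080.95 → $2,161.90
  Jul: +$1,080.95 → $3,242.85
  Aug: +$1,080.95 → $4,323.80
  Sep: +$1,080.95 − $8,548.80 → -$3,144.05
  Oct: +$1,080.95 − $878.16 → -$2,941.26
  Nov: +$1,080.95 → -$1,860.31
  Dec: +$1,080.95 − $2,666.28 → -$3,445.64
  Jan: +$1,080.95 → -$2,364.69
  Feb: +$1,080.95 → -$1,283.74
  Mar: +$1,080.95 → -$202.79
  Apr: +$1,080.95 − $878.16 → $0.00
Lowest trial balance = -$3,445.64 (Dec)
Initial deposit = cushion − low point = $2,161.90 − (-$3,445.64) = $5,607.54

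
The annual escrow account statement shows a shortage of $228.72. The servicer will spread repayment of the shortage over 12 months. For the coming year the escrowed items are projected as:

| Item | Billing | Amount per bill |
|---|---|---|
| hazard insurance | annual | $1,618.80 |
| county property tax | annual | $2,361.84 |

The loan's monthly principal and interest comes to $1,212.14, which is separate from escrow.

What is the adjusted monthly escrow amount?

Hazard insurance: $1,618.80 per year
County property tax: $2,361.84 per year
Combined annual = $3,980.64
Monthly = $3,980.64 / 12 = $331.72
Monthly shortage recovery: $228.72 / 12 = $19.06
Adjusted monthly = $331.72 + $19.06 = $350.78

$350.78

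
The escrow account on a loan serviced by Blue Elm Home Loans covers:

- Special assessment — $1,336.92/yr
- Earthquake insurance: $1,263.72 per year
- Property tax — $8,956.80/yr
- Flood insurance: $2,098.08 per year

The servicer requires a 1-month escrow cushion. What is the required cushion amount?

Special assessment: $1,336.92 annually
Earthquake insurance: $1,263.72 annually
Property tax: $8,956.80 annually
Flood insurance: $2,098.08 annually
Annual escrow total = $13,655.52
Per month = $13,655.52 ÷ 12 = $1,137.96
Reserve = 1 × $1,137.96 = $1,137.96

$1,137.96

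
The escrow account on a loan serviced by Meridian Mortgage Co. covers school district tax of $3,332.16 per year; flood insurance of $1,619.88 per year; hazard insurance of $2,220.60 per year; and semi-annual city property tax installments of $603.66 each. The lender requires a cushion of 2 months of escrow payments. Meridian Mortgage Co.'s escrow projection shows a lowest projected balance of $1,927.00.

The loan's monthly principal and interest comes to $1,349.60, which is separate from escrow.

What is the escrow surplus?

School district tax = $3,332.16
Flood insurance = $1,619.88
Hazard insurance = $2,220.60
City property tax = $603.66 × 2 = $1,207.32
Annual escrow total = $8,379.96
Monthly = $8,379.96 ÷ 12 = $698.33
Required cushion = 2 × $698.33 = $1,396.66
Surplus = $1,927.00 − $1,396.66 = $530.34

$530.34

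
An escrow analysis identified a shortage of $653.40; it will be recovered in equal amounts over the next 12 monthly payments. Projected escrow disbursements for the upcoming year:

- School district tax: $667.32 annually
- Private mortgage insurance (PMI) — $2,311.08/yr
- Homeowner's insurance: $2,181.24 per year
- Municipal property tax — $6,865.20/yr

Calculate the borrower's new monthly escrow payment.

School district tax = $667.32 per year
Private mortgage insurance (PMI) = $2,311.08 per year
Homeowner's insurance = $2,181.24 per year
Municipal property tax = $6,865.20 per year
Yearly total = $667.32 + $2,311.08 + $2,181.24 + $6,865.20 = $12,024.84
Per month = $12,024.84 / 12 = $1,002.07
Shortage per month = $653.40 ÷ 12 = $54.45
New monthly escrow = $1,002.07 + $54.45 = $1,056.52

$1,056.52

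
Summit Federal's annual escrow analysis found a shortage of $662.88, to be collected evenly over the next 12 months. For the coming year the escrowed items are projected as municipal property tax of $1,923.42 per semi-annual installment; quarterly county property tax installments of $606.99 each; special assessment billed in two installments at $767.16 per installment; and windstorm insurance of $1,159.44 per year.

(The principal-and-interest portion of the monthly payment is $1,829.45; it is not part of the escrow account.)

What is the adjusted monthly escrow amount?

Municipal property tax: $1,923.42 × 2 = $3,846.84/yr
County property tax: $606.99 × 4 = $2,427.96/yr
Special assessment: $767.16 × 2 = $1,534.32/yr
Windstorm insurance: $1,159.44/yr
Annual escrow total = $3,846.84 + $2,427.96 + $1,534.32 + $1,159.44 = $8,968.56
Monthly escrow = $8,968.56 ÷ 12 = $747.38
Shortage per month = $662.88 / 12 = $55.24
Adjusted monthly = $747.38 + $55.24 = $802.62

$802.62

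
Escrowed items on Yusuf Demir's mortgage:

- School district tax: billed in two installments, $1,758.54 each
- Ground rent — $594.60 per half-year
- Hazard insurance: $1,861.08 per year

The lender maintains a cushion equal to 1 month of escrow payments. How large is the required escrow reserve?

School district tax = $1,758.54 × 2 = $3,517.08
Ground rent = $594.60 × 2 = $1,189.20
Hazard insurance = $1,861.08
Combined annual = $6,567.36
Monthly = $6,567.36 / 12 = $547.28
Reserve = 1 × $547.28 = $547.28

$547.28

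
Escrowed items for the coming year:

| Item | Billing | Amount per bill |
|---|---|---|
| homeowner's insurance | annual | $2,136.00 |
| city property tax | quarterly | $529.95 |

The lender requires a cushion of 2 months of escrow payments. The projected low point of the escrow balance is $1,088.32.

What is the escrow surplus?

$379.02

Homeowner's insurance: $2,136.00 per year
City property tax: $529.95 × 4 = $2,119.80 per year
Annual escrow total = $2,136.00 + $2,119.80 = $4,255.80
Monthly escrow = $4,255.80 / 12 = $354.65
Required reserve = 2 × $354.65 = $709.30
Surplus = $1,088.32 − $709.30 = $379.02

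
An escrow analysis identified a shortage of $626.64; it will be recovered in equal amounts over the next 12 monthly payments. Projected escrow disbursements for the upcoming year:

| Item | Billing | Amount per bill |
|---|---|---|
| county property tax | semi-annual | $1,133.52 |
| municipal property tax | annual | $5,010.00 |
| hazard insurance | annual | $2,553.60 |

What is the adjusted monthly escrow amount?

$871.44

County property tax: $1,133.52 × 2 = $2,267.04
Municipal property tax: $5,010.00
Hazard insurance: $2,553.60
Yearly total = $2,267.04 + $5,010.00 + $2,553.60 = $9,830.64
Per month = $9,830.64 / 12 = $819.22
Shortage per month = $626.64 ÷ 12 = $52.22
New monthly escrow = $819.22 + $52.22 = $871.44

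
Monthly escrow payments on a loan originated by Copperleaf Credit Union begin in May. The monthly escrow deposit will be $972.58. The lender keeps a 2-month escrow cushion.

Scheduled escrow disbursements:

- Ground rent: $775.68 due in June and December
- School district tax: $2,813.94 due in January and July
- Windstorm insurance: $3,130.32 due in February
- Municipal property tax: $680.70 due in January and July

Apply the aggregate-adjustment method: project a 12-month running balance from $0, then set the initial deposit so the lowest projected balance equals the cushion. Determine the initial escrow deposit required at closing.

Cushion = 2 × $972.58 = $1,945.16
Trial balance (start $0, +$972.58 each month, − disbursements):
  May: +$972.58 → $972.58
  Jun: +$972.58 − $775.68 → $1,169.48
  Jul: +$972.58 − $3,494.64 → -$1,352.58
  Aug: +$972.58 → -$380.00
  Sep: +$972.58 → $592.58
  Oct: +$972.58 → $1,565.16
  Nov: +$972.58 → $2,537.74
  Dec: +$972.58 − $775.68 → $2,734.64
  Jan: +$972.58 − $3,494.64 → $212.58
  Feb: +$972.58 − $3,130.32 → -$1,945.16
  Mar: +$972.58 → -$972.58
  Apr: +$972.58 → $0.00
Lowest trial balance = -$1,945.16 (Feb)
Initial deposit = cushion − low point = $1,945.16 − (-$1,945.16) = $3,890.32

$3,890.32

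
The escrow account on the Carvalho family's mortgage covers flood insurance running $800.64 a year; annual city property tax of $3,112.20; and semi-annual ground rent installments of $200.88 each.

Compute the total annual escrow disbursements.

Flood insurance: $800.64/yr
City property tax: $3,112.20/yr
Ground rent: $200.88 × 2 = $401.76/yr
Annual escrow total = $4,314.60

$4,314.60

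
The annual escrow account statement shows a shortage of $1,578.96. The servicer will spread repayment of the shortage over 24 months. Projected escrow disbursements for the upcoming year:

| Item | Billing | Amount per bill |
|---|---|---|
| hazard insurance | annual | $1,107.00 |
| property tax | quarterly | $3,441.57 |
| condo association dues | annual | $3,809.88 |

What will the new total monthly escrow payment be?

Hazard insurance — $1,107.00
Property tax — $3,441.57 × 4 = $13,766.28
Condo association dues — $3,809.88
Yearly total = $18,683.16
Per month = $18,683.16 ÷ 12 = $1,556.93
Shortage per month = $1,578.96 / 24 = $65.79
New monthly escrow = $1,556.93 + $65.79 = $1,622.72

$1,622.72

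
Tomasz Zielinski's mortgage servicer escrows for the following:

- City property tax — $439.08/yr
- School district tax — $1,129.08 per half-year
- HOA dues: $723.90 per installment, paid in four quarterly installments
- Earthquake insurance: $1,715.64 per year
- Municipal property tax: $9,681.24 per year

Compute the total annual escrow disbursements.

$16,989.72

City property tax = $439.08 per year
School district tax = $1,129.08 × 2 = $2,258.16 per year
HOA dues = $723.90 × 4 = $2,895.60 per year
Earthquake insurance = $1,715.64 per year
Municipal property tax = $9,681.24 per year
Combined annual = $16,989.72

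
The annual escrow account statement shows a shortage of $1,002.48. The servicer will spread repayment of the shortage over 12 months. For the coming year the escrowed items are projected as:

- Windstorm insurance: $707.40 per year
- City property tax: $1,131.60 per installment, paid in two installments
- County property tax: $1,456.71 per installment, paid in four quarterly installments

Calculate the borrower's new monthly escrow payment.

$816.66

Windstorm insurance: $707.40 annually
City property tax: $1,131.60 × 2 = $2,263.20 annually
County property tax: $1,456.71 × 4 = $5,826.84 annually
Annual escrow total = $8,797.44
Base monthly escrow = $8,797.44 / 12 = $733.12
Shortage spread = $1,002.48 ÷ 12 = $83.54/mo
Adjusted monthly = $733.12 + $83.54 = $816.66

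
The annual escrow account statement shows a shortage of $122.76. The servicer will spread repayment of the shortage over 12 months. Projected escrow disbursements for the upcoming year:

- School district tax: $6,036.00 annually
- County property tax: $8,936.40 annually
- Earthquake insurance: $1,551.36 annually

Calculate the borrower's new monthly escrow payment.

$1,387.21

School district tax = $6,036.00 annually
County property tax = $8,936.40 annually
Earthquake insurance = $1,551.36 annually
Total annual escrow = $16,523.76
Base monthly escrow = $16,523.76 ÷ 12 = $1,376.98
Monthly shortage recovery: $122.76 / 12 = $10.23
New monthly escrow = $1,376.98 + $10.23 = $1,387.21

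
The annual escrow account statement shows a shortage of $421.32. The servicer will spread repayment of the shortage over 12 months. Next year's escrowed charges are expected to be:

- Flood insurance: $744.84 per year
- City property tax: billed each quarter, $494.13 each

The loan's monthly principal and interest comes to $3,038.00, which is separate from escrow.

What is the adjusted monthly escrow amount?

$261.89

Flood insurance — $744.84 per year
City property tax — $494.13 × 4 = $1,976.52 per year
Total per year = $2,721.36
Base monthly escrow = $2,721.36 ÷ 12 = $226.78
Shortage spread = $421.32 / 12 = $35.11/mo
New monthly escrow = $226.78 + $35.11 = $261.89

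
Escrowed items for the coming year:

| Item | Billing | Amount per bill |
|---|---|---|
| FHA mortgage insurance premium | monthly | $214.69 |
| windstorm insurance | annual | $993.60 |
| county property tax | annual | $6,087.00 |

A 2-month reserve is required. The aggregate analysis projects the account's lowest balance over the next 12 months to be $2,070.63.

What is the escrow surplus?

FHA mortgage insurance premium: $214.69 × 12 = $2,576.28 per year
Windstorm insurance: $993.60 per year
County property tax: $6,087.00 per year
Annual escrow total = $2,576.28 + $993.60 + $6,087.00 = $9,656.88
Monthly = $9,656.88 / 12 = $804.74
Required cushion = 2 × $804.74 = $1,609.48
Excess over cushion: $2,070.63 − $1,609.48 = $461.15

$461.15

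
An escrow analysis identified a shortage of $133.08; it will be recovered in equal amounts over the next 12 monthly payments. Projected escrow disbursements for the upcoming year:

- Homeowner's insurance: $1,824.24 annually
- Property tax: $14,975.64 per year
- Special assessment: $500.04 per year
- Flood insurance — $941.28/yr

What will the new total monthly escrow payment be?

$1,531.19

Homeowner's insurance — $1,824.24/yr
Property tax — $14,975.64/yr
Special assessment — $500.04/yr
Flood insurance — $941.28/yr
Total per year = $1,824.24 + $14,975.64 + $500.04 + $941.28 = $18,241.20
Monthly = $18,241.20 ÷ 12 = $1,520.10
Shortage spread = $133.08 ÷ 12 = $11.09/mo
New monthly escrow = $1,520.10 + $11.09 = $1,531.19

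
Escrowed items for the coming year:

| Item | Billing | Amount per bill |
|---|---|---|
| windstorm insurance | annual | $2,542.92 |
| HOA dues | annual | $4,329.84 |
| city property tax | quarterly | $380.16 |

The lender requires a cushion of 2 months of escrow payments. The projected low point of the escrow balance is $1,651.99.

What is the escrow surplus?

$253.09

Windstorm insurance: $2,542.92 per year
HOA dues: $4,329.84 per year
City property tax: $380.16 × 4 = $1,520.64 per year
Yearly total = $2,542.92 + $4,329.84 + $1,520.64 = $8,393.40
Monthly escrow = $8,393.40 ÷ 12 = $699.45
Required cushion = 2 × $699.45 = $1,398.90
Excess over cushion: $1,651.99 − $1,398.90 = $253.09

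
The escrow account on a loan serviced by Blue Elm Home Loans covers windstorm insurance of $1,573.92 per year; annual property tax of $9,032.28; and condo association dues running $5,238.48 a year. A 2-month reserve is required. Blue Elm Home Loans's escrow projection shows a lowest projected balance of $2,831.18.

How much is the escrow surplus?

Windstorm insurance = $1,573.92 per year
Property tax = $9,032.28 per year
Condo association dues = $5,238.48 per year
Yearly total = $15,844.68
Monthly escrow = $15,844.68 ÷ 12 = $1,320.39
Required cushion = 2 × $1,320.39 = $2,640.78
Excess over cushion: $2,831.18 − $2,640.78 = $190.40

$190.40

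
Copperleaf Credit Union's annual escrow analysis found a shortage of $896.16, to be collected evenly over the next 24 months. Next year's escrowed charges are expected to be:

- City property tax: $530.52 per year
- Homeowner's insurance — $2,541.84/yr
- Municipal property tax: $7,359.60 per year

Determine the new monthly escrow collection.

$906.67

City property tax = $530.52 annually
Homeowner's insurance = $2,541.84 annually
Municipal property tax = $7,359.60 annually
Combined annual = $530.52 + $2,541.84 + $7,359.60 = $10,431.96
Monthly = $10,431.96 ÷ 12 = $869.33
Monthly shortage recovery: $896.16 / 24 = $37.34
Adjusted monthly = $869.33 + $37.34 = $906.67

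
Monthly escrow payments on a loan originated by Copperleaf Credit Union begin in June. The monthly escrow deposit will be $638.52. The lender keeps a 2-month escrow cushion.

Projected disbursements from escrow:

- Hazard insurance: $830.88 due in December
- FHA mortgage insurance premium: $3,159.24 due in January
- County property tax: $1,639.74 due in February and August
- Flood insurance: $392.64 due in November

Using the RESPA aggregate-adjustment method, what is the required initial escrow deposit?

$3,192.60

Cushion = 2 × $638.52 = $1,277.04
Trial balance (start $0, +$638.52 each month, − disbursements):
  Jun: +$638.52 → $638.52
  Jul: +$638.52 → $1,277.04
  Aug: +$638.52 − $1,639.74 → $275.82
  Sep: +$638.52 → $914.34
  Oct: +$638.52 → $1,552.86
  Nov: +$638.52 − $392.64 → $1,798.74
  Dec: +$638.52 − $830.88 → $1,606.38
  Jan: +$638.52 − $3,159.24 → -$914.34
  Feb: +$638.52 − $1,639.74 → -$1,915.56
  Mar: +$638.52 → -$1,277.04
  Apr: +$638.52 → -$638.52
  May: +$638.52 → $0.00
Lowest trial balance = -$1,915.56 (Feb)
Initial deposit = cushion − low point = $1,277.04 − (-$1,915.56) = $3,192.60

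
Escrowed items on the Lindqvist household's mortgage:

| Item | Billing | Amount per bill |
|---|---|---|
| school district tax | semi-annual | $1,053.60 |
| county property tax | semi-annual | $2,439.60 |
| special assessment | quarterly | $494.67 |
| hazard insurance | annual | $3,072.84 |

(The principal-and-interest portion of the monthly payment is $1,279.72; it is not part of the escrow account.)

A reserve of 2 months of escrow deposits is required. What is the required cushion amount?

$2,006.32

School district tax = $1,053.60 × 2 = $2,107.20
County property tax = $2,439.60 × 2 = $4,879.20
Special assessment = $494.67 × 4 = $1,978.68
Hazard insurance = $3,072.84
Annual escrow total = $2,107.20 + $4,879.20 + $1,978.68 + $3,072.84 = $12,037.92
Monthly escrow = $12,037.92 ÷ 12 = $1,003.16
Required cushion = 2 × $1,003.16 = $2,006.32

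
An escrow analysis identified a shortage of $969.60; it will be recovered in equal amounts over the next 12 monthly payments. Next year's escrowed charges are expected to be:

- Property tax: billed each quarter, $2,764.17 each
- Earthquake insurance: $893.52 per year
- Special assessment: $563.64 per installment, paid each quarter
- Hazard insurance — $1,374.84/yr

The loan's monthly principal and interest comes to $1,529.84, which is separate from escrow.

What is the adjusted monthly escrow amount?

$1,379.10

Property tax: $2,764.17 × 4 = $11,056.68 annually
Earthquake insurance: $893.52 annually
Special assessment: $563.64 × 4 = $2,254.56 annually
Hazard insurance: $1,374.84 annually
Total annual escrow = $11,056.68 + $893.52 + $2,254.56 + $1,374.84 = $15,579.60
Monthly escrow = $15,579.60 ÷ 12 = $1,298.30
Shortage per month = $969.60 ÷ 12 = $80.80
New monthly escrow = $1,298.30 + $80.80 = $1,379.10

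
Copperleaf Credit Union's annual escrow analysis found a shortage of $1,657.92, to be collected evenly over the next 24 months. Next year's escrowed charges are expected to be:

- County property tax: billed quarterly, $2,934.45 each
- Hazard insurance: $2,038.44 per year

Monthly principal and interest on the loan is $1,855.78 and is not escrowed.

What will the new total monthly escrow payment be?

$1,217.10

County property tax — $2,934.45 × 4 = $11,737.80/yr
Hazard insurance — $2,038.44/yr
Total annual escrow = $11,737.80 + $2,038.44 = $13,776.24
Monthly = $13,776.24 / 12 = $1,148.02
Shortage per month = $1,657.92 ÷ 24 = $69.08
New monthly escrow = $1,148.02 + $69.08 = $1,217.10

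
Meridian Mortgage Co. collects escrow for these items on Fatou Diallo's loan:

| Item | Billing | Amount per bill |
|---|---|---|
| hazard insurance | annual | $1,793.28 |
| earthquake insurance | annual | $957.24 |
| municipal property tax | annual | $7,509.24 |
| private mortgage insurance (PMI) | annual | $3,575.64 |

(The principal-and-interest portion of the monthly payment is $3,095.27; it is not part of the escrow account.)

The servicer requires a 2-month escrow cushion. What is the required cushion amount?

$2,305.90

Hazard insurance — $1,793.28
Earthquake insurance — $957.24
Municipal property tax — $7,509.24
Private mortgage insurance (PMI) — $3,575.64
Total per year = $13,835.40
Monthly escrow = $13,835.40 / 12 = $1,152.95
Cushion = 2 × $1,152.95 = $2,305.90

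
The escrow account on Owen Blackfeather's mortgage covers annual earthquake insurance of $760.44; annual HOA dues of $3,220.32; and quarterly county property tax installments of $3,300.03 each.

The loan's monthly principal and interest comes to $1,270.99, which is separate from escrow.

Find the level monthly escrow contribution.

$1,431.74

Earthquake insurance — $760.44 per year
HOA dues — $3,220.32 per year
County property tax — $3,300.03 × 4 = $13,200.12 per year
Annual escrow total = $760.44 + $3,220.32 + $13,200.12 = $17,180.88
Base monthly escrow = $17,180.88 / 12 = $1,431.74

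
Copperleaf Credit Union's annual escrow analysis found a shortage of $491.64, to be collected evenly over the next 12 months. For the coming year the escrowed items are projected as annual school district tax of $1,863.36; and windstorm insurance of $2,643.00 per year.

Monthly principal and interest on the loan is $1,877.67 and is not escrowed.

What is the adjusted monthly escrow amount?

School district tax — $1,863.36
Windstorm insurance — $2,643.00
Yearly total = $1,863.36 + $2,643.00 = $4,506.36
Per month = $4,506.36 ÷ 12 = $375.53
Shortage spread = $491.64 / 12 = $40.97/mo
New monthly escrow = $375.53 + $40.97 = $416.50

$416.50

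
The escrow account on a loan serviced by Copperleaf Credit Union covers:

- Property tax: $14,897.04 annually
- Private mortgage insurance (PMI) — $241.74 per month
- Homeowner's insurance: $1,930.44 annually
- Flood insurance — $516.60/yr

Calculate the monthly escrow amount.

$1,687.08

Property tax: $14,897.04 annually
Private mortgage insurance (PMI): $241.74 × 12 = $2,900.88 annually
Homeowner's insurance: $1,930.44 annually
Flood insurance: $516.60 annually
Annual escrow total = $14,897.04 + $2,900.88 + $1,930.44 + $516.60 = $20,244.96
Monthly escrow = $20,244.96 ÷ 12 = $1,687.08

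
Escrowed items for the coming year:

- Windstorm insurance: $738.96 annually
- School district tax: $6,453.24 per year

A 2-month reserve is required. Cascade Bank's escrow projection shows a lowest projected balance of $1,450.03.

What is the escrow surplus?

$251.33

Windstorm insurance: $738.96
School district tax: $6,453.24
Total per year = $7,192.20
Monthly = $7,192.20 ÷ 12 = $599.35
Required cushion = 2 × $599.35 = $1,198.70
Surplus = $1,450.03 − $1,198.70 = $251.33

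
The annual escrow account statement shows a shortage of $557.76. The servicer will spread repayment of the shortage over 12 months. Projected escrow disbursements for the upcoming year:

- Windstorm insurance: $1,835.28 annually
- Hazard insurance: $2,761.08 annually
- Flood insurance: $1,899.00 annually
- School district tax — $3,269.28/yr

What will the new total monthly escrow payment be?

$860.20

Windstorm insurance — $1,835.28/yr
Hazard insurance — $2,761.08/yr
Flood insurance — $1,899.00/yr
School district tax — $3,269.28/yr
Total annual escrow = $9,764.64
Monthly escrow = $9,764.64 / 12 = $813.72
Monthly shortage recovery: $557.76 / 12 = $46.48
Adjusted monthly = $813.72 + $46.48 = $860.20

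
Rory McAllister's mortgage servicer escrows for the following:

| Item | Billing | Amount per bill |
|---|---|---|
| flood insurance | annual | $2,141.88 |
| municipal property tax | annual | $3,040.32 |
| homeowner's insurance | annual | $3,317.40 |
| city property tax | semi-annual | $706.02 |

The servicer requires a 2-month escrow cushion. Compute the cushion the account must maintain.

$1,651.94

Flood insurance — $2,141.88 annually
Municipal property tax — $3,040.32 annually
Homeowner's insurance — $3,317.40 annually
City property tax — $706.02 × 2 = $1,412.04 annually
Combined annual = $9,911.64
Per month = $9,911.64 / 12 = $825.97
Cushion = 2 × $825.97 = $1,651.94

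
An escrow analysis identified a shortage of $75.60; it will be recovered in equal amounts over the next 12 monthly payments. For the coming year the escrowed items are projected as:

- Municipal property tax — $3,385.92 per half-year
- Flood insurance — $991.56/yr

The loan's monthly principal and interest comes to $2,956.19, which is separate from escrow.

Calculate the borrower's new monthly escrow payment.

$653.25

Municipal property tax — $3,385.92 × 2 = $6,771.84 annually
Flood insurance — $991.56 annually
Yearly total = $6,771.84 + $991.56 = $7,763.40
Base monthly escrow = $7,763.40 / 12 = $646.95
Shortage per month = $75.60 ÷ 12 = $6.30
New monthly escrow = $646.95 + $6.30 = $653.25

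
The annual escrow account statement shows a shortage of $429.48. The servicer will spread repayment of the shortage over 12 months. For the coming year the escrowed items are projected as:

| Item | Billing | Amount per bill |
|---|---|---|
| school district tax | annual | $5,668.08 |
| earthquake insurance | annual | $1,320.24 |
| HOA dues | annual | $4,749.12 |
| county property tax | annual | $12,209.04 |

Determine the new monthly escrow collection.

School district tax — $5,668.08 per year
Earthquake insurance — $1,320.24 per year
HOA dues — $4,749.12 per year
County property tax — $12,209.04 per year
Combined annual = $23,946.48
Monthly = $23,946.48 / 12 = $1,995.54
Shortage spread = $429.48 / 12 = $35.79/mo
Adjusted monthly = $1,995.54 + $35.79 = $2,031.33

$2,031.33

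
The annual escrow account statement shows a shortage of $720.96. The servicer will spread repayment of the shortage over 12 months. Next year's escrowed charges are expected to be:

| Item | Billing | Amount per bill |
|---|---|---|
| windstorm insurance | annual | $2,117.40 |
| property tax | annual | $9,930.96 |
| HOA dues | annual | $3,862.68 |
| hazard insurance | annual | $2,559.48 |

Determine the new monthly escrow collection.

$1,599.29

Windstorm insurance — $2,117.40 per year
Property tax — $9,930.96 per year
HOA dues — $3,862.68 per year
Hazard insurance — $2,559.48 per year
Total per year = $18,470.52
Per month = $18,470.52 ÷ 12 = $1,539.21
Shortage per month = $720.96 ÷ 12 = $60.08
New monthly escrow = $1,539.21 + $60.08 = $1,599.29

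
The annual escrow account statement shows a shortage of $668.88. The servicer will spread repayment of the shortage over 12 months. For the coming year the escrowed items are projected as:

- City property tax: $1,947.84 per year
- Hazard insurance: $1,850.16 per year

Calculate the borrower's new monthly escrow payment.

$372.24

City property tax: $1,947.84 annually
Hazard insurance: $1,850.16 annually
Total annual escrow = $1,947.84 + $1,850.16 = $3,798.00
Monthly escrow = $3,798.00 ÷ 12 = $316.50
Shortage per month = $668.88 ÷ 12 = $55.74
Adjusted monthly = $316.50 + $55.74 = $372.24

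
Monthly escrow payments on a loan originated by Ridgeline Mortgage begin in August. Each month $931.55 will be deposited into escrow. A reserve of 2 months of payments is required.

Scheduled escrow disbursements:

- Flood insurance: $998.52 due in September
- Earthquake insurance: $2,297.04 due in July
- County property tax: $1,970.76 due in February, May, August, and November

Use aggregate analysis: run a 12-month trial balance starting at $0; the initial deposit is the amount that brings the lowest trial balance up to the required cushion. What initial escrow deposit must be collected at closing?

$3,076.94

Cushion = 2 × $931.55 = $1,863.10
Trial balance (start $0, +$931.55 each month, − disbursements):
  Aug: +$931.55 − $1,970.76 → -$1,039.21
  Sep: +$931.55 − $998.52 → -$1,106.18
  Oct: +$931.55 → -$174.63
  Nov: +$931.55 − $1,970.76 → -$1,213.84
  Dec: +$931.55 → -$282.29
  Jan: +$931.55 → $649.26
  Feb: +$931.55 − $1,970.76 → -$389.95
  Mar: +$931.55 → $541.60
  Apr: +$931.55 → $1,473.15
  May: +$931.55 − $1,970.76 → $433.94
  Jun: +$931.55 → $1,365.49
  Jul: +$931.55 − $2,297.04 → $0.00
Lowest trial balance = -$1,213.84 (Nov)
Initial deposit = cushion − low point = $1,863.10 − (-$1,213.84) = $3,076.94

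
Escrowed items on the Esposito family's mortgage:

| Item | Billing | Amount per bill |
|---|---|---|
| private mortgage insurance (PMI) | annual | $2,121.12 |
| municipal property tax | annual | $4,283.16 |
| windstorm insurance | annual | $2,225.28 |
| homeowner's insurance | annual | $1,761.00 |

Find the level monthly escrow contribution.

$865.88

Private mortgage insurance (PMI): $2,121.12
Municipal property tax: $4,283.16
Windstorm insurance: $2,225.28
Homeowner's insurance: $1,761.00
Annual escrow total = $10,390.56
Per month = $10,390.56 ÷ 12 = $865.88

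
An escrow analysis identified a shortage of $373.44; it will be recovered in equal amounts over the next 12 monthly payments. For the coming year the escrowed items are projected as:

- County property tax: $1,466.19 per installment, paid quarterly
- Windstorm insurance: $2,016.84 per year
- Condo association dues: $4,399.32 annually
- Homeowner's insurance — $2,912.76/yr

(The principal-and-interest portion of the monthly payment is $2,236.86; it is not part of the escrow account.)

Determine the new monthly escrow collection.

County property tax — $1,466.19 × 4 = $5,864.76
Windstorm insurance — $2,016.84
Condo association dues — $4,399.32
Homeowner's insurance — $2,912.76
Total annual escrow = $15,193.68
Monthly escrow = $15,193.68 / 12 = $1,266.14
Shortage per month = $373.44 / 12 = $31.12
New monthly escrow = $1,266.14 + $31.12 = $1,297.26

$1,297.26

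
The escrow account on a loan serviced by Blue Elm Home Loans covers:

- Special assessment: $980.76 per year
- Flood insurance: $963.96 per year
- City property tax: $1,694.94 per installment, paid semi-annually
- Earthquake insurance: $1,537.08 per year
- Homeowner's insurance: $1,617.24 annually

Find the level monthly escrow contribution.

$707.41

Special assessment: $980.76
Flood insurance: $963.96
City property tax: $1,694.94 × 2 = $3,389.88
Earthquake insurance: $1,537.08
Homeowner's insurance: $1,617.24
Combined annual = $8,488.92
Base monthly escrow = $8,488.92 / 12 = $707.41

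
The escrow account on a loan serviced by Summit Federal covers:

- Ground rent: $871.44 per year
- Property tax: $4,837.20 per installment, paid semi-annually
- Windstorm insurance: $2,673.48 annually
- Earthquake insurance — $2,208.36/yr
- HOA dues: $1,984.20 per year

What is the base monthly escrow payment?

Ground rent: $871.44
Property tax: $4,837.20 × 2 = $9,674.40
Windstorm insurance: $2,673.48
Earthquake insurance: $2,208.36
HOA dues: $1,984.20
Combined annual = $871.44 + $9,674.40 + $2,673.48 + $2,208.36 + $1,984.20 = $17,411.88
Monthly escrow = $17,411.88 ÷ 12 = $1,450.99

$1,450.99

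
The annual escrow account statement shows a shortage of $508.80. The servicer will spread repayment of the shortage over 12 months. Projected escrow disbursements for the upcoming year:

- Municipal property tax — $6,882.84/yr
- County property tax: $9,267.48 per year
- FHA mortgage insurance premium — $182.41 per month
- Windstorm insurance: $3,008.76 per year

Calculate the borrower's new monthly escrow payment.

$1,821.40

Municipal property tax — $6,882.84 per year
County property tax — $9,267.48 per year
FHA mortgage insurance premium — $182.41 × 12 = $2,188.92 per year
Windstorm insurance — $3,008.76 per year
Total per year = $6,882.84 + $9,267.48 + $2,188.92 + $3,008.76 = $21,348.00
Monthly = $21,348.00 ÷ 12 = $1,779.00
Shortage per month = $508.80 ÷ 12 = $42.40
Adjusted monthly = $1,779.00 + $42.40 = $1,821.40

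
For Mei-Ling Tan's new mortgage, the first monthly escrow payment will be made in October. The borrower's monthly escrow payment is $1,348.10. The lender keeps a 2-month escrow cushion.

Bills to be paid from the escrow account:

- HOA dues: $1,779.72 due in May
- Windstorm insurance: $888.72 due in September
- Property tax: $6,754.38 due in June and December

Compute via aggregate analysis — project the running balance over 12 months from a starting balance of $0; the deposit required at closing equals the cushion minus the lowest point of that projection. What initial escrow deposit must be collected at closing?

$5,851.78

Cushion = 2 × $1,348.10 = $2,696.20
Trial balance (start $0, +$1,348.10 each month, − disbursements):
  Oct: +$1,348.10 → $1,348.10
  Nov: +$1,348.10 → $2,696.20
  Dec: +$1,348.10 − $6,754.38 → -$2,710.08
  Jan: +$1,348.10 → -$1,361.98
  Feb: +$1,348.10 → -$13.88
  Mar: +$1,348.10 → $1,334.22
  Apr: +$1,348.10 → $2,682.32
  May: +$1,348.10 − $1,779.72 → $2,250.70
  Jun: +$1,348.10 − $6,754.38 → -$3,155.58
  Jul: +$1,348.10 → -$1,807.48
  Aug: +$1,348.10 → -$459.38
  Sep: +$1,348.10 − $888.72 → $0.00
Lowest trial balance = -$3,155.58 (Jun)
Initial deposit = cushion − low point = $2,696.20 − (-$3,155.58) = $5,851.78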